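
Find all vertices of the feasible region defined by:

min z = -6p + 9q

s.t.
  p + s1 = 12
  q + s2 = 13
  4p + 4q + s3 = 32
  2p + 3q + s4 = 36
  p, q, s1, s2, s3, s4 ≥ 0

(0, 0), (8, 0), (0, 8)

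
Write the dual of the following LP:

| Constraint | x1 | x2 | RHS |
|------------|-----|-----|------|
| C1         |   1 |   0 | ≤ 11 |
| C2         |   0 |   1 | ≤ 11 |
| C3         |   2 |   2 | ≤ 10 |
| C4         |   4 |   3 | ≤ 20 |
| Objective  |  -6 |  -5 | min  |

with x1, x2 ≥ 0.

Primal min cᵀx s.t. Ax ≤ b, x ≥ 0  →  Dual max −bᵀy s.t. Aᵀy ≥ −c, y ≥ 0.

Maximize: z = -11y1 - 11y2 - 10y3 - 20y4

Subject to:
  y1 + 2y3 + 4y4 ≥ 6
  y2 + 2y3 + 3y4 ≥ 5
  y1, y2, y3, y4 ≥ 0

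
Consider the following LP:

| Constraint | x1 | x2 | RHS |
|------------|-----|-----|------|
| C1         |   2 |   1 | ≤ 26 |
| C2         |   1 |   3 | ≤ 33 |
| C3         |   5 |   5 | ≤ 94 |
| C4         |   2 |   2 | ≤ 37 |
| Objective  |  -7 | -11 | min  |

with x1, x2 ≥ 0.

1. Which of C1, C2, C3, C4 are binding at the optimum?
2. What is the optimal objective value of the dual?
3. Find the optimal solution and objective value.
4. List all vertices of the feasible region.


1. C1, C2
2. -151
3. x1 = 9, x2 = 8, z = -151
4. (0, 0), (13, 0), (9, 8), (0, 11)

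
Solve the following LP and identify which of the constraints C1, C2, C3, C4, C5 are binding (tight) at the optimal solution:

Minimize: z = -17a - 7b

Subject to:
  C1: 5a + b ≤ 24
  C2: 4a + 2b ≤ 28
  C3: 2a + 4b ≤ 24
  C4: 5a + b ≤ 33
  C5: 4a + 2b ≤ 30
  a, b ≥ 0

At a = 4, b = 4, compute slack b - a·x for each constraint:
  C1: 24 − 24 = 0  (binding)
  C2: 28 − 24 = 4  (slack)
  C3: 24 − 24 = 0  (binding)
  C4: 33 − 24 = 9  (slack)
  C5: 30 − 24 = 6  (slack)

Optimal: a = 4, b = 4
Binding: C1, C3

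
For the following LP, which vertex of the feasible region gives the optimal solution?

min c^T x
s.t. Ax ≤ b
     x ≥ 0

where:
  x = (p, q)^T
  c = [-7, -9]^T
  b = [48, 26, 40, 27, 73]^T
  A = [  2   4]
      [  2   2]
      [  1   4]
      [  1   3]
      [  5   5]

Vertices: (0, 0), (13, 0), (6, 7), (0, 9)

Evaluate the objective at each vertex of the feasible region:
  z(0, 0) = 0
  z(13, 0) = -91
  z(6, 7) = -105  ←
  z(0, 9) = -81
The minimum is at p = 6, q = 7.

(6, 7)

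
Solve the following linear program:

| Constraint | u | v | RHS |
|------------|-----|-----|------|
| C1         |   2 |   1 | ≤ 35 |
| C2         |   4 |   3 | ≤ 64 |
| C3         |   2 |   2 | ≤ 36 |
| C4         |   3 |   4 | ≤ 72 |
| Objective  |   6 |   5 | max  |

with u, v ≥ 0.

Evaluate the objective at each vertex of the feasible region:
  z(0, 0) = 0
  z(16, 0) = 96
  z(10, 8) = 100  ←
  z(0, 18) = 90
The maximum is at u = 10, v = 8.

u = 10, v = 8, z = 100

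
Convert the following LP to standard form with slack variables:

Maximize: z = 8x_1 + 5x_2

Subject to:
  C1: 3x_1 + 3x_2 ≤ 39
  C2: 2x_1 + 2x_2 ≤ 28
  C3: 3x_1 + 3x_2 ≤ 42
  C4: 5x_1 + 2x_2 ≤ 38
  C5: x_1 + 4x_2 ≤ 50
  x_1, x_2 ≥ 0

max z = 8x_1 + 5x_2

s.t.
  3x_1 + 3x_2 + s1 = 39
  2x_1 + 2x_2 + s2 = 28
  3x_1 + 3x_2 + s3 = 42
  5x_1 + 2x_2 + s4 = 38
  x_1 + 4x_2 + s5 = 50
  x_1, x_2, s1, s2, s3, s4, s5 ≥ 0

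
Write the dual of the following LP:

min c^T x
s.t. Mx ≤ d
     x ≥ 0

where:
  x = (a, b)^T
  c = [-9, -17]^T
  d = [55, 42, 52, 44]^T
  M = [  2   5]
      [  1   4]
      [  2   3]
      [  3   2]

Primal min cᵀx s.t. Ax ≤ b, x ≥ 0  →  Dual max −bᵀy s.t. Aᵀy ≥ −c, y ≥ 0.

Maximize: z = -55y1 - 42y2 - 52y3 - 44y4

Subject to:
  2y1 + y2 + 2y3 + 3y4 ≥ 9
  5y1 + 4y2 + 3y3 + 2y4 ≥ 17
  y1, y2, y3, y4 ≥ 0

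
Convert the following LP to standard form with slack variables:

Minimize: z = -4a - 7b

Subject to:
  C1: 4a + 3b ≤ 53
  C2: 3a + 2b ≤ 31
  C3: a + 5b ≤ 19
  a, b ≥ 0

min z = -4a - 7b

s.t.
  4a + 3b + s1 = 53
  3a + 2b + s2 = 31
  a + 5b + s3 = 19
  a, b, s1, s2, s3 ≥ 0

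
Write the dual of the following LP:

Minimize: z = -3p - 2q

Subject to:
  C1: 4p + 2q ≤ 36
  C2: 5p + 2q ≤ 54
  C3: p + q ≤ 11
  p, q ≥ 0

Primal min cᵀx s.t. Ax ≤ b, x ≥ 0  →  Dual max −bᵀy s.t. Aᵀy ≥ −c, y ≥ 0.

Maximize: z = -36y1 - 54y2 - 11y3

Subject to:
  4y1 + 5y2 + y3 ≥ 3
  2y1 + 2y2 + y3 ≥ 2
  y1, y2, y3 ≥ 0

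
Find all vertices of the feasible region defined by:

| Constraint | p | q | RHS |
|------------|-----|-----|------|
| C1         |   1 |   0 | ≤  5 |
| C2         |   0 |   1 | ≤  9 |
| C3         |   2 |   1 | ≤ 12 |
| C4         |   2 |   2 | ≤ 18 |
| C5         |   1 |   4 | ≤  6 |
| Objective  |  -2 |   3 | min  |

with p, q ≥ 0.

(0, 0), (5, 0), (5, 0.25), (0, 1.5)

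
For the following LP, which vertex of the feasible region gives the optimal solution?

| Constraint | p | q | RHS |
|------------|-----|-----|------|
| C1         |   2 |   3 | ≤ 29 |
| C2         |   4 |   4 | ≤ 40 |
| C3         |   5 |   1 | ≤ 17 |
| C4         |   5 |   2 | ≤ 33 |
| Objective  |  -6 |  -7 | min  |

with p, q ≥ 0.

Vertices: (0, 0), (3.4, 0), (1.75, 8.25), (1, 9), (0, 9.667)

Evaluate the objective at each vertex of the feasible region:
  z(0, 0) = 0
  z(3.4, 0) = -20.4
  z(1.75, 8.25) = -68.25
  z(1, 9) = -69  ←
  z(0, 9.667) = -67.67
The minimum is at p = 1, q = 9.

(1, 9)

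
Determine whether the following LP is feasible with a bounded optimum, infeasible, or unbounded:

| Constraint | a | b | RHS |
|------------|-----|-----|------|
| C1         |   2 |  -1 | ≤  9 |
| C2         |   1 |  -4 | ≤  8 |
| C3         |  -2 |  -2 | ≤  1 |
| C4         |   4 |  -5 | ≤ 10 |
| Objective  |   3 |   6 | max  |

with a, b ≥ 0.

Unbounded (objective can increase without bound)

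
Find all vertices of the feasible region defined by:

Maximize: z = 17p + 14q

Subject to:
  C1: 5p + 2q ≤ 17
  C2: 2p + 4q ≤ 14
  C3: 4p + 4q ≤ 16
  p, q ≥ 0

(0, 0), (3.4, 0), (3, 1), (1, 3), (0, 3.5)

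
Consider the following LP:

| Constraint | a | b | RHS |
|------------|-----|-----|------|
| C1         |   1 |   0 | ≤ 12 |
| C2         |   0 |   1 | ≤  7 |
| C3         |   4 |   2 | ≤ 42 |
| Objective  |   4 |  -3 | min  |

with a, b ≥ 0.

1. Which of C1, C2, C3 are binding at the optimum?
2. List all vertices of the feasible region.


1. C2
2. (0, 0), (10.5, 0), (7, 7), (0, 7)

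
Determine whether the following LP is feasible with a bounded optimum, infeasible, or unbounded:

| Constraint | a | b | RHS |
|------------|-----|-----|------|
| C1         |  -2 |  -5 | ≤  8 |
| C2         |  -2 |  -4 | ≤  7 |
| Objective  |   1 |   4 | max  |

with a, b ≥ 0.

Unbounded (objective can increase without bound)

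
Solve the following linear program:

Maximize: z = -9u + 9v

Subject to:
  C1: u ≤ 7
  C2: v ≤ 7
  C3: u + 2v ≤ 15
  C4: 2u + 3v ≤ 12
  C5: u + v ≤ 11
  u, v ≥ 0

Evaluate the objective at each vertex of the feasible region:
  z(0, 0) = 0
  z(6, 0) = -54
  z(0, 4) = 36  ←
The maximum is at u = 0, v = 4.

u = 0, v = 4, z = 36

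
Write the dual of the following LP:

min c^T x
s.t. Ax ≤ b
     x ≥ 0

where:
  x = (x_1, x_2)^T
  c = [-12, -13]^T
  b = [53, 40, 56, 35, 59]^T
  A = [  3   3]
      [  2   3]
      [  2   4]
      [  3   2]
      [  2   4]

Primal min cᵀx s.t. Ax ≤ b, x ≥ 0  →  Dual max −bᵀy s.t. Aᵀy ≥ −c, y ≥ 0.

Maximize: z = -53y1 - 40y2 - 56y3 - 35y4 - 59y5

Subject to:
  3y1 + 2y2 + 2y3 + 3y4 + 2y5 ≥ 12
  3y1 + 3y2 + 4y3 + 2y4 + 4y5 ≥ 13
  y1, y2, y3, y4, y5 ≥ 0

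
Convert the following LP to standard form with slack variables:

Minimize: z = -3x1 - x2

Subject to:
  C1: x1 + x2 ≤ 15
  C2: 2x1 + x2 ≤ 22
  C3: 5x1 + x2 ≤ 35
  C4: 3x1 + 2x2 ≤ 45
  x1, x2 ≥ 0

min z = -3x1 - x2

s.t.
  x1 + x2 + s1 = 15
  2x1 + x2 + s2 = 22
  5x1 + x2 + s3 = 35
  3x1 + 2x2 + s4 = 45
  x1, x2, s1, s2, s3, s4 ≥ 0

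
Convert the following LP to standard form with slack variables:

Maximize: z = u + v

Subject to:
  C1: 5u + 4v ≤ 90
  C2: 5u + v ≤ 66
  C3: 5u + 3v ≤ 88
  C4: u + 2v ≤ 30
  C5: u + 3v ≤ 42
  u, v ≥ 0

max z = u + v

s.t.
  5u + 4v + s1 = 90
  5u + v + s2 = 66
  5u + 3v + s3 = 88
  u + 2v + s4 = 30
  u + 3v + s5 = 42
  u, v, s1, s2, s3, s4, s5 ≥ 0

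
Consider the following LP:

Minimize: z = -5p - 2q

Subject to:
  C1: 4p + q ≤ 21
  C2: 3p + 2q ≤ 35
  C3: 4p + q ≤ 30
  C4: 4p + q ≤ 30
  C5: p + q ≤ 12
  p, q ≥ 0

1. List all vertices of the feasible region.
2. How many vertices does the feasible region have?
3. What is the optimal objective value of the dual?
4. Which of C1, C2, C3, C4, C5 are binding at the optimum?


1. (0, 0), (5.25, 0), (3, 9), (0, 12)
2. 4
3. -33
4. C1, C5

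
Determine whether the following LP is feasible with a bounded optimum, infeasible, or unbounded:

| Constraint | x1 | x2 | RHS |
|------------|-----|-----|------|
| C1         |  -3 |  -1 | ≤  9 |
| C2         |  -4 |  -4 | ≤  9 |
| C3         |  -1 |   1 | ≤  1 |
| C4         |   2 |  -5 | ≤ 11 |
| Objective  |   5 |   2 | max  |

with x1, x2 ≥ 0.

Unbounded (objective can increase without bound)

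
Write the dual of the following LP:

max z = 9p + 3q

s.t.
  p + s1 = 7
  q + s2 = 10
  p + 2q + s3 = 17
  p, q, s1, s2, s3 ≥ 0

Primal max cᵀx s.t. Ax ≤ b, x ≥ 0  →  Dual min bᵀy s.t. Aᵀy ≥ c, y ≥ 0.

Minimize: z = 7y1 + 10y2 + 17y3

Subject to:
  y1 + y3 ≥ 9
  y2 + 2y3 ≥ 3
  y1, y2, y3 ≥ 0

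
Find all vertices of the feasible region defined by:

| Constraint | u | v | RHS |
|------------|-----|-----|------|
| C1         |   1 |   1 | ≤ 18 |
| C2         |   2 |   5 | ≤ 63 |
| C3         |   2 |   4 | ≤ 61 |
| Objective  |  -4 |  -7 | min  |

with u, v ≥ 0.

(0, 0), (18, 0), (9, 9), (0, 12.6)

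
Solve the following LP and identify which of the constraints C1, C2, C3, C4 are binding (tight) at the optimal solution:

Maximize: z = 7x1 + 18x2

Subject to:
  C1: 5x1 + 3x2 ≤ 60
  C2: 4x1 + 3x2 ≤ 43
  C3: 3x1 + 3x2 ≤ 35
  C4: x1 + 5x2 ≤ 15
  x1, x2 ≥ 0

At x1 = 10, x2 = 1, compute slack b - a·x for each constraint:
  C1: 60 − 53 = 7  (slack)
  C2: 43 − 43 = 0  (binding)
  C3: 35 − 33 = 2  (slack)
  C4: 15 − 15 = 0  (binding)

Optimal: x1 = 10, x2 = 1
Binding: C2, C4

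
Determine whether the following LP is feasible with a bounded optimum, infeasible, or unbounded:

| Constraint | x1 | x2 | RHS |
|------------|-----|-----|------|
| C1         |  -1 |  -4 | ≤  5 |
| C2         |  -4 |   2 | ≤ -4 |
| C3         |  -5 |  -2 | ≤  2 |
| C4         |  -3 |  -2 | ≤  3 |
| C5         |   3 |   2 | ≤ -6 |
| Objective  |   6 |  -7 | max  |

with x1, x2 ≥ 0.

Infeasible (no feasible solution exists)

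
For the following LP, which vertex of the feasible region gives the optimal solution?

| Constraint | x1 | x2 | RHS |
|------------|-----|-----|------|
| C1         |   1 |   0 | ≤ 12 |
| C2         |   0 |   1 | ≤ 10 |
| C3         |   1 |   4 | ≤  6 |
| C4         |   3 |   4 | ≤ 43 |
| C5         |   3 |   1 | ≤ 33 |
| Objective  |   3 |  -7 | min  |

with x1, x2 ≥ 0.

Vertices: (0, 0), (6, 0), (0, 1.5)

Evaluate the objective at each vertex of the feasible region:
  z(0, 0) = 0
  z(6, 0) = 18
  z(0, 1.5) = -10.5  ←
The minimum is at x1 = 0, x2 = 1.5.

(0, 1.5)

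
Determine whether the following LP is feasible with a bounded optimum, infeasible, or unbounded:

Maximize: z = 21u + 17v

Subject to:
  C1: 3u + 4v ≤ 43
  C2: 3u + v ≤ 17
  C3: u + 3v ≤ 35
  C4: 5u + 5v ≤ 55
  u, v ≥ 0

Feasible with a bounded optimal solution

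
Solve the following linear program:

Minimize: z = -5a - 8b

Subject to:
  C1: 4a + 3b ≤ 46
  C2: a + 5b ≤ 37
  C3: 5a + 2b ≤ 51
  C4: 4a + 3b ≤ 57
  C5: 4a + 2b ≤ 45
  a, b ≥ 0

Evaluate the objective at each vertex of the feasible region:
  z(0, 0) = 0
  z(10.2, 0) = -51
  z(8.714, 3.714) = -73.29
  z(7, 6) = -83  ←
  z(0, 7.4) = -59.2
The minimum is at a = 7, b = 6.

a = 7, b = 6, z = -83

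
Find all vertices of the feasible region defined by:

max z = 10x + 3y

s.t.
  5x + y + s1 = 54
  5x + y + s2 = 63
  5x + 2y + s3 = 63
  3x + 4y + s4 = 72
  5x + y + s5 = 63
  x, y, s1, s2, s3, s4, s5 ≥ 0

(0, 0), (10.8, 0), (9, 9), (7.714, 12.21), (0, 18)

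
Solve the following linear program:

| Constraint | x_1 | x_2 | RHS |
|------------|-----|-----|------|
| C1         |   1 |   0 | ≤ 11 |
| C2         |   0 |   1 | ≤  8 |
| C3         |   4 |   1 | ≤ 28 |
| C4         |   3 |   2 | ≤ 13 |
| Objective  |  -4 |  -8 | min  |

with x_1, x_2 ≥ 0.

Evaluate the objective at each vertex of the feasible region:
  z(0, 0) = 0
  z(4.333, 0) = -17.33
  z(0, 6.5) = -52  ←
The minimum is at x_1 = 0, x_2 = 6.5.

x_1 = 0, x_2 = 6.5, z = -52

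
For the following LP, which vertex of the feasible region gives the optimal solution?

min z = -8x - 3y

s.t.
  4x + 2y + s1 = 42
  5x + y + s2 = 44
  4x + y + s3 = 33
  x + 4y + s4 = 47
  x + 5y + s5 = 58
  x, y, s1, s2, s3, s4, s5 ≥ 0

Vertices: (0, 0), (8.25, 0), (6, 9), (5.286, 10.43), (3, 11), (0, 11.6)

Evaluate the objective at each vertex of the feasible region:
  z(0, 0) = 0
  z(8.25, 0) = -66
  z(6, 9) = -75  ←
  z(5.286, 10.43) = -73.57
  z(3, 11) = -57
  z(0, 11.6) = -34.8
The minimum is at x = 6, y = 9.

(6, 9)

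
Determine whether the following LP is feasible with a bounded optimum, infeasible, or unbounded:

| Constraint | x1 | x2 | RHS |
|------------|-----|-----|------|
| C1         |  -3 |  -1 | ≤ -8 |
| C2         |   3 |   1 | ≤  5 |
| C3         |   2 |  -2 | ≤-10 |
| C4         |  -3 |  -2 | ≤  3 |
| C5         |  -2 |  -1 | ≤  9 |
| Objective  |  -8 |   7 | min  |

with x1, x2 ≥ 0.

Infeasible (no feasible solution exists)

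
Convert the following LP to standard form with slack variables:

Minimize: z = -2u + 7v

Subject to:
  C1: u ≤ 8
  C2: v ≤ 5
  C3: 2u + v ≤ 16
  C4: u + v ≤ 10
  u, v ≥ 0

min z = -2u + 7v

s.t.
  u + s1 = 8
  v + s2 = 5
  2u + v + s3 = 16
  u + v + s4 = 10
  u, v, s1, s2, s3, s4 ≥ 0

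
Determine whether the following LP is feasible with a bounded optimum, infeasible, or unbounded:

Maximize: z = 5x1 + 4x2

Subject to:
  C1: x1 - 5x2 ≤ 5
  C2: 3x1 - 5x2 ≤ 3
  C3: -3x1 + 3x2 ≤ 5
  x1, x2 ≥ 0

Unbounded (objective can increase without bound)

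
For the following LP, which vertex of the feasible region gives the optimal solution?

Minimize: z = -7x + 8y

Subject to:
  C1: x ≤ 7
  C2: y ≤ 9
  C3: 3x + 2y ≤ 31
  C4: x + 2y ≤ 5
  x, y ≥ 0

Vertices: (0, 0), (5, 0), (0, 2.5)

Evaluate the objective at each vertex of the feasible region:
  z(0, 0) = 0
  z(5, 0) = -35  ←
  z(0, 2.5) = 20
The minimum is at x = 5, y = 0.

(5, 0)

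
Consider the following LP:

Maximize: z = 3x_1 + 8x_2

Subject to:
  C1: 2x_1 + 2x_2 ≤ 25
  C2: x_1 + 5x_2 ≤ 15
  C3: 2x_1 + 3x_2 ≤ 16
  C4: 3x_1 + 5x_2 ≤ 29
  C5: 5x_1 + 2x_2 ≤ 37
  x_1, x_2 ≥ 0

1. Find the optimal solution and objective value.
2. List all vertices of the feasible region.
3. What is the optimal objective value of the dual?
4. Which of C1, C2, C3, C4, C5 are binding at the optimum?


1. x_1 = 5, x_2 = 2, z = 31
2. (0, 0), (7.4, 0), (7.182, 0.5455), (5, 2), (0, 3)
3. 31
4. C2, C3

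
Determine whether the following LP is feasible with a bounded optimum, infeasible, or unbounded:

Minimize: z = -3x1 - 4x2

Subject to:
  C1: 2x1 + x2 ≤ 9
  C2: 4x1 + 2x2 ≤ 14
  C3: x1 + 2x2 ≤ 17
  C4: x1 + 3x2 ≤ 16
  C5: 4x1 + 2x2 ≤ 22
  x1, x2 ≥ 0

Feasible with a bounded optimal solution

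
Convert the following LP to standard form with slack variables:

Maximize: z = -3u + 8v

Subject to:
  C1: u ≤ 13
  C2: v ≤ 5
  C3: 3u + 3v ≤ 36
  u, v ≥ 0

max z = -3u + 8v

s.t.
  u + s1 = 13
  v + s2 = 5
  3u + 3v + s3 = 36
  u, v, s1, s2, s3 ≥ 0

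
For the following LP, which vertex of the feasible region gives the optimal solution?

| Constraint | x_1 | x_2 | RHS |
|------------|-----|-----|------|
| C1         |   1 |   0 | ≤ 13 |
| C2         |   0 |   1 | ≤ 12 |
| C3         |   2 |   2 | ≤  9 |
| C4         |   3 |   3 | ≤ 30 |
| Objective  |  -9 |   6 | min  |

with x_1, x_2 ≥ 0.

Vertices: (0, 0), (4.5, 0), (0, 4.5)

Evaluate the objective at each vertex of the feasible region:
  z(0, 0) = 0
  z(4.5, 0) = -40.5  ←
  z(0, 4.5) = 27
The minimum is at x_1 = 4.5, x_2 = 0.

(4.5, 0)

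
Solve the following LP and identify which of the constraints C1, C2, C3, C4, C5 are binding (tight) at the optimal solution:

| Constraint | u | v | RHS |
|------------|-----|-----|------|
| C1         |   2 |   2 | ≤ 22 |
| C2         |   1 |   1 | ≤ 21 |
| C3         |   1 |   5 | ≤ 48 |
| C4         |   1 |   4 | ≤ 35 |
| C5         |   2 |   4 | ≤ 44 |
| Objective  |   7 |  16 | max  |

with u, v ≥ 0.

At u = 3, v = 8, compute slack b - a·x for each constraint:
  C1: 22 − 22 = 0  (binding)
  C2: 21 − 11 = 10  (slack)
  C3: 48 − 43 = 5  (slack)
  C4: 35 − 35 = 0  (binding)
  C5: 44 − 38 = 6  (slack)

Optimal: u = 3, v = 8
Binding: C1, C4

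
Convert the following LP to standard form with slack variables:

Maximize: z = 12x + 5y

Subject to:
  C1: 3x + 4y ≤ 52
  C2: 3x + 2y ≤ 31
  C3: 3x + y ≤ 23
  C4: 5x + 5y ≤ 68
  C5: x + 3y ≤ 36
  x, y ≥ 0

max z = 12x + 5y

s.t.
  3x + 4y + s1 = 52
  3x + 2y + s2 = 31
  3x + y + s3 = 23
  5x + 5y + s4 = 68
  x + 3y + s5 = 36
  x, y, s1, s2, s3, s4, s5 ≥ 0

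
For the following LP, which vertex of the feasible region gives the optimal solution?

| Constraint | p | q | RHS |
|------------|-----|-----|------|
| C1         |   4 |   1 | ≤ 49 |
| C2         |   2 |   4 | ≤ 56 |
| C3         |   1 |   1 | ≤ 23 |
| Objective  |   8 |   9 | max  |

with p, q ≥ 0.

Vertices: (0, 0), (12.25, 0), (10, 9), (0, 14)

Evaluate the objective at each vertex of the feasible region:
  z(0, 0) = 0
  z(12.25, 0) = 98
  z(10, 9) = 161  ←
  z(0, 14) = 126
The maximum is at p = 10, q = 9.

(10, 9)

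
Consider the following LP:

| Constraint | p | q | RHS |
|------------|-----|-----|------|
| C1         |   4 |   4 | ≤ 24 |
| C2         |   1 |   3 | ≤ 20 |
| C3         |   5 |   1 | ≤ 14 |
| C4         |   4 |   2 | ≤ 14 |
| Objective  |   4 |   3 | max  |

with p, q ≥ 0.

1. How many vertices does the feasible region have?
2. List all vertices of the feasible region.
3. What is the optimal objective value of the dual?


1. 5
2. (0, 0), (2.8, 0), (2.333, 2.333), (1, 5), (0, 6)
3. 19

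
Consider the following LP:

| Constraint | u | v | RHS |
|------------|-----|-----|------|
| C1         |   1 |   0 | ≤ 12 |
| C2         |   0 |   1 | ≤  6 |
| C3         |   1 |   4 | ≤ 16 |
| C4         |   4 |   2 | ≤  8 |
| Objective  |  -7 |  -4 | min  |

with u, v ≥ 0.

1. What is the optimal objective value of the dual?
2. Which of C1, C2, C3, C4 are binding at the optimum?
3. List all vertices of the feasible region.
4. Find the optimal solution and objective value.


1. -16
2. C3, C4
3. (0, 0), (2, 0), (0, 4)
4. u = 0, v = 4, z = -16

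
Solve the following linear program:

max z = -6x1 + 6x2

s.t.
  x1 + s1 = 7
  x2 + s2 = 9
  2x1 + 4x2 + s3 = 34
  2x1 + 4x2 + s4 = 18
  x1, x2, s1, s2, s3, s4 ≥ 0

Evaluate the objective at each vertex of the feasible region:
  z(0, 0) = 0
  z(7, 0) = -42
  z(7, 1) = -36
  z(0, 4.5) = 27  ←
The maximum is at x1 = 0, x2 = 4.5.

x1 = 0, x2 = 4.5, z = 27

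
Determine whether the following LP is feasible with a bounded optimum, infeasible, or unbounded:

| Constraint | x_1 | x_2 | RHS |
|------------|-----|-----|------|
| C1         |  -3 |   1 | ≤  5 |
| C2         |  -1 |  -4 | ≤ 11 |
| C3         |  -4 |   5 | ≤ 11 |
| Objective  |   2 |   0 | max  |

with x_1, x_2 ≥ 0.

Unbounded (objective can increase without bound)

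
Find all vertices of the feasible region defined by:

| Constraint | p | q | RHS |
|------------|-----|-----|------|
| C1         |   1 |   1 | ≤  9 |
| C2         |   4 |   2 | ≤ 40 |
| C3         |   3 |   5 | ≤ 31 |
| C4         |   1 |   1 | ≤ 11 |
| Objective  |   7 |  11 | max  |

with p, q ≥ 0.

(0, 0), (9, 0), (7, 2), (0, 6.2)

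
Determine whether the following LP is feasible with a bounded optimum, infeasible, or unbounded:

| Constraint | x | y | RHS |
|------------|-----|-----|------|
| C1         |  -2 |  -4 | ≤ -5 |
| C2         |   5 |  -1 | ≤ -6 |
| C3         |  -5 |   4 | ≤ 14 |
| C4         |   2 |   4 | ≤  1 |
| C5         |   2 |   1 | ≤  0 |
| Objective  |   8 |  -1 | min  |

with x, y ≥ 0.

Infeasible (no feasible solution exists)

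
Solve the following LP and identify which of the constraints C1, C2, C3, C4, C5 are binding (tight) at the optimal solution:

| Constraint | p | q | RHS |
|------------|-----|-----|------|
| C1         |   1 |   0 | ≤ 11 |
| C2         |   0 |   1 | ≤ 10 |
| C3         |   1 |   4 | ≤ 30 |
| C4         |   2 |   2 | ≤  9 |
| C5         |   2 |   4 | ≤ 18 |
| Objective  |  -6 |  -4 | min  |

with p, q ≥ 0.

At p = 4.5, q = 0, compute slack b - a·x for each constraint:
  C1: 11 − 4.5 = 6.5  (slack)
  C2: 10 − 0 = 10  (slack)
  C3: 30 − 4.5 = 25.5  (slack)
  C4: 9 − 9 = 0  (binding)
  C5: 18 − 9 = 9  (slack)

Optimal: p = 4.5, q = 0
Binding: C4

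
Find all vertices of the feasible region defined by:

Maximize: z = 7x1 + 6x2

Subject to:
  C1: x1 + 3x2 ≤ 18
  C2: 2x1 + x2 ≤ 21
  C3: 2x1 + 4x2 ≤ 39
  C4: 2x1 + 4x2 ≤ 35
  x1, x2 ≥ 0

(0, 0), (10.5, 0), (9, 3), (0, 6)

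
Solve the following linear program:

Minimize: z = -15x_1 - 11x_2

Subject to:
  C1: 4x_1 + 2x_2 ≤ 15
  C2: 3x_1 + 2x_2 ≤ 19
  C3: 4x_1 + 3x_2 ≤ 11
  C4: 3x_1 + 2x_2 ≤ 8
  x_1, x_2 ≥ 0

Evaluate the objective at each vertex of the feasible region:
  z(0, 0) = 0
  z(2.667, 0) = -40
  z(2, 1) = -41  ←
  z(0, 3.667) = -40.33
The minimum is at x_1 = 2, x_2 = 1.

x_1 = 2, x_2 = 1, z = -41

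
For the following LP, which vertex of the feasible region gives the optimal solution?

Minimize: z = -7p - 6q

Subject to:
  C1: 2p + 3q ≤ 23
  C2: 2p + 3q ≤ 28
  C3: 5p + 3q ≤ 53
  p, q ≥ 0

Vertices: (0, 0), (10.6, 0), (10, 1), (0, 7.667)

Evaluate the objective at each vertex of the feasible region:
  z(0, 0) = 0
  z(10.6, 0) = -74.2
  z(10, 1) = -76  ←
  z(0, 7.667) = -46
The minimum is at p = 10, q = 1.

(10, 1)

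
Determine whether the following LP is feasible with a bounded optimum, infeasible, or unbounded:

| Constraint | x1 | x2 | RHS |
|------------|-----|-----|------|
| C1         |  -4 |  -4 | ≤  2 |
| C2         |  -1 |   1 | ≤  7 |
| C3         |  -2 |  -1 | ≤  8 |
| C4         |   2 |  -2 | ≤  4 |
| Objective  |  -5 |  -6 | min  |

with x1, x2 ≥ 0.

Unbounded (objective can decrease without bound)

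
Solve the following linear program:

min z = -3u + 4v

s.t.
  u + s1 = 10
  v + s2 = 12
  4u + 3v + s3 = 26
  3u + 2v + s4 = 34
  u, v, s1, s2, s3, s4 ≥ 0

Evaluate the objective at each vertex of the feasible region:
  z(0, 0) = 0
  z(6.5, 0) = -19.5  ←
  z(0, 8.667) = 34.67
The minimum is at u = 6.5, v = 0.

u = 6.5, v = 0, z = -19.5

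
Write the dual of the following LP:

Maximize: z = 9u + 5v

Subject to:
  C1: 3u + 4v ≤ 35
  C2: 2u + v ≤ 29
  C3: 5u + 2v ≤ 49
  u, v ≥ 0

Primal max cᵀx s.t. Ax ≤ b, x ≥ 0  →  Dual min bᵀy s.t. Aᵀy ≥ c, y ≥ 0.

Minimize: z = 35y1 + 29y2 + 49y3

Subject to:
  3y1 + 2y2 + 5y3 ≥ 9
  4y1 + y2 + 2y3 ≥ 5
  y1, y2, y3 ≥ 0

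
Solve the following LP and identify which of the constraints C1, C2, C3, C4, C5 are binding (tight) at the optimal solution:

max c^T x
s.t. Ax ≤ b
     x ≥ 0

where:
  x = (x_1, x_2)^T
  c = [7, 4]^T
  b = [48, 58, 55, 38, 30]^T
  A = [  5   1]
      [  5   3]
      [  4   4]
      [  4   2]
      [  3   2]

At x_1 = 8, x_2 = 3, compute slack b - a·x for each constraint:
  C1: 48 − 43 = 5  (slack)
  C2: 58 − 49 = 9  (slack)
  C3: 55 − 44 = 11  (slack)
  C4: 38 − 38 = 0  (binding)
  C5: 30 − 30 = 0  (binding)

Optimal: x_1 = 8, x_2 = 3
Binding: C4, C5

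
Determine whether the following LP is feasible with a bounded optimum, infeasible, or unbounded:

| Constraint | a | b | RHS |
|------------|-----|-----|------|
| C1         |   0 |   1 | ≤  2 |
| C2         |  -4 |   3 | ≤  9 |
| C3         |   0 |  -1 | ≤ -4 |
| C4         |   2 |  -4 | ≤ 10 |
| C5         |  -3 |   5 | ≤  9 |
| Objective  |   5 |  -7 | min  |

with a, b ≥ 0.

Infeasible (no feasible solution exists)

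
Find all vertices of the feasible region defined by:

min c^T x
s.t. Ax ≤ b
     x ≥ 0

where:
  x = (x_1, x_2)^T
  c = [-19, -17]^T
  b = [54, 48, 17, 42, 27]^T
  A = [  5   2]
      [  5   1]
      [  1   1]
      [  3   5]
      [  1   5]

(0, 0), (9.6, 0), (9, 3), (7.5, 3.9), (0, 5.4)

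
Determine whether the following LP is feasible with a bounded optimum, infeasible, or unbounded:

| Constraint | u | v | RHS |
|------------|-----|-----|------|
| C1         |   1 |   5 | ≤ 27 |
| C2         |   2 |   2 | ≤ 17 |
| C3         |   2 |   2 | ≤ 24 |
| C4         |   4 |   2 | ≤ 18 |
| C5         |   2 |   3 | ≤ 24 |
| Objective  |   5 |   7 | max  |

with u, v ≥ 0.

Feasible with a bounded optimal solution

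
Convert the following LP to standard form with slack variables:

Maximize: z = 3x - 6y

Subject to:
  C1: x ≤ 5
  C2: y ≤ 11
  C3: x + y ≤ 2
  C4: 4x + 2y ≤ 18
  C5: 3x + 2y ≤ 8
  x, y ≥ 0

max z = 3x - 6y

s.t.
  x + s1 = 5
  y + s2 = 11
  x + y + s3 = 2
  4x + 2y + s4 = 18
  3x + 2y + s5 = 8
  x, y, s1, s2, s3, s4, s5 ≥ 0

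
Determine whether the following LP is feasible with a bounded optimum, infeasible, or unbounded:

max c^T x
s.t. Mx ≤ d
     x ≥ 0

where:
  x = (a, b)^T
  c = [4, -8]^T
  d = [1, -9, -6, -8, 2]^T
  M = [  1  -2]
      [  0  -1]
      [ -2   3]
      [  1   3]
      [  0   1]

Infeasible (no feasible solution exists)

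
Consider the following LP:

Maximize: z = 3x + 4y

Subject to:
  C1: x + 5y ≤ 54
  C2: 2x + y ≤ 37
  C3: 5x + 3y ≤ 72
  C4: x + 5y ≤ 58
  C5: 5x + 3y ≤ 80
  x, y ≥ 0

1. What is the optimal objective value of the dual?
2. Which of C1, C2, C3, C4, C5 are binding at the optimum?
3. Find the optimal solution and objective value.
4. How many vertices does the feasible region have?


1. 63
2. C1, C3
3. x = 9, y = 9, z = 63
4. 4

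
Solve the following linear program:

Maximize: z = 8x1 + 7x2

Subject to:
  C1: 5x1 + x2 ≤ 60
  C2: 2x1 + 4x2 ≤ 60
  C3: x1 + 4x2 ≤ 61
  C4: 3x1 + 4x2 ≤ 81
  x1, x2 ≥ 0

Evaluate the objective at each vertex of the feasible region:
  z(0, 0) = 0
  z(12, 0) = 96
  z(10, 10) = 150  ←
  z(0, 15) = 105
The maximum is at x1 = 10, x2 = 10.

x1 = 10, x2 = 10, z = 150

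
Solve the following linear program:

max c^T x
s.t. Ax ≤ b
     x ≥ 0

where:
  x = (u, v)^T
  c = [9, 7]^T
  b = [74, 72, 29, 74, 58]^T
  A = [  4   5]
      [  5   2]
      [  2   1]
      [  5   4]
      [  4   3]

Evaluate the objective at each vertex of the feasible region:
  z(0, 0) = 0
  z(14.4, 0) = 129.6
  z(14.29, 0.2857) = 130.6
  z(10, 6) = 132  ←
  z(8.222, 8.222) = 131.6
  z(0, 14.8) = 103.6
The maximum is at u = 10, v = 6.

u = 10, v = 6, z = 132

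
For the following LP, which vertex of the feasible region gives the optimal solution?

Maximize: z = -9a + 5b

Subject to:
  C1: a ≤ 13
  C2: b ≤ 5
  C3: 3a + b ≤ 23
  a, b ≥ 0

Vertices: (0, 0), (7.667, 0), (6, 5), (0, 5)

Evaluate the objective at each vertex of the feasible region:
  z(0, 0) = 0
  z(7.667, 0) = -69
  z(6, 5) = -29
  z(0, 5) = 25  ←
The maximum is at a = 0, b = 5.

(0, 5)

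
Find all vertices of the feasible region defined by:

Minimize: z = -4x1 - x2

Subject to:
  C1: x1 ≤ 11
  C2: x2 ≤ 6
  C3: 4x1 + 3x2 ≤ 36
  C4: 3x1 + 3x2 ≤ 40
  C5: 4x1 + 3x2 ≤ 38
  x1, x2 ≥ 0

(0, 0), (9, 0), (4.5, 6), (0, 6)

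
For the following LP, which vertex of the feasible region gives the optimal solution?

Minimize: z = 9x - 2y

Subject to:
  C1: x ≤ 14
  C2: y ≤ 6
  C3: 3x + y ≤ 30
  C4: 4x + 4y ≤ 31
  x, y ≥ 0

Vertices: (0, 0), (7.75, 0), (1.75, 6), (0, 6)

Evaluate the objective at each vertex of the feasible region:
  z(0, 0) = 0
  z(7.75, 0) = 69.75
  z(1.75, 6) = 3.75
  z(0, 6) = -12  ←
The minimum is at x = 0, y = 6.

(0, 6)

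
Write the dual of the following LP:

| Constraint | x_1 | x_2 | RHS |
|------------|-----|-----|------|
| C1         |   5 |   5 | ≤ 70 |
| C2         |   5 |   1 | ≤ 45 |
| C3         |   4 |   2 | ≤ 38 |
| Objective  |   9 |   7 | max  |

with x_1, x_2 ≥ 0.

Primal max cᵀx s.t. Ax ≤ b, x ≥ 0  →  Dual min bᵀy s.t. Aᵀy ≥ c, y ≥ 0.

Minimize: z = 70y1 + 45y2 + 38y3

Subject to:
  5y1 + 5y2 + 4y3 ≥ 9
  5y1 + y2 + 2y3 ≥ 7
  y1, y2, y3 ≥ 0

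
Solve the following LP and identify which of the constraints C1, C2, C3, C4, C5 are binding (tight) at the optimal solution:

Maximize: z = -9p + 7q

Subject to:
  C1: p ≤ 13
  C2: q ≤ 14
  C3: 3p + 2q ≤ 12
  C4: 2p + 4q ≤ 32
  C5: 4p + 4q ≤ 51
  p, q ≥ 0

At p = 0, q = 6, compute slack b - a·x for each constraint:
  C1: 13 − 0 = 13  (slack)
  C2: 14 − 6 = 8  (slack)
  C3: 12 − 12 = 0  (binding)
  C4: 32 − 24 = 8  (slack)
  C5: 51 − 24 = 27  (slack)

Optimal: p = 0, q = 6
Binding: C3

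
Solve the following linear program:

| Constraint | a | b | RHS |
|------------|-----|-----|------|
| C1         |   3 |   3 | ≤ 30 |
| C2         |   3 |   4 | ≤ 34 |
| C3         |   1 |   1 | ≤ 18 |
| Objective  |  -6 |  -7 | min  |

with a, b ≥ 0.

Evaluate the objective at each vertex of the feasible region:
  z(0, 0) = 0
  z(10, 0) = -60
  z(6, 4) = -64  ←
  z(0, 8.5) = -59.5
The minimum is at a = 6, b = 4.

a = 6, b = 4, z = -64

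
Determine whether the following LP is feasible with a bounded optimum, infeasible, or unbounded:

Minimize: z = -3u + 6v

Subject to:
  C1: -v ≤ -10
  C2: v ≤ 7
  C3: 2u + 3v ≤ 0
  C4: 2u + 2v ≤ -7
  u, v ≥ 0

Infeasible (no feasible solution exists)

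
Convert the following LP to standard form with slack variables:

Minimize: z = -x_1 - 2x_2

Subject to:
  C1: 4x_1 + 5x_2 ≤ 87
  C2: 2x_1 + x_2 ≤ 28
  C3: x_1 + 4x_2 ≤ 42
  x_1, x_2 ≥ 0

min z = -x_1 - 2x_2

s.t.
  4x_1 + 5x_2 + s1 = 87
  2x_1 + x_2 + s2 = 28
  x_1 + 4x_2 + s3 = 42
  x_1, x_2, s1, s2, s3 ≥ 0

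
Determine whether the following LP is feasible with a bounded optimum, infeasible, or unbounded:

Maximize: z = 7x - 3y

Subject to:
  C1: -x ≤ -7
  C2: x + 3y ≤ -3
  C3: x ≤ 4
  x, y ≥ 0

Infeasible (no feasible solution exists)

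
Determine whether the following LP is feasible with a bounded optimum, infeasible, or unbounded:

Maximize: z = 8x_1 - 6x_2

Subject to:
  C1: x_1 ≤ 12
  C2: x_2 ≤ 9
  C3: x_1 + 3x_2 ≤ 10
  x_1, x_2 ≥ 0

Feasible with a bounded optimal solution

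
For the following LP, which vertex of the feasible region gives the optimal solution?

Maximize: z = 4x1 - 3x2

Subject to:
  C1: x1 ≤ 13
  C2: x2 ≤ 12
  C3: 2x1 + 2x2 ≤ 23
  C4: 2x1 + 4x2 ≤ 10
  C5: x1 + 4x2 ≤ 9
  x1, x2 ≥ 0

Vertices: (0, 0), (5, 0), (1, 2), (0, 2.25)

Evaluate the objective at each vertex of the feasible region:
  z(0, 0) = 0
  z(5, 0) = 20  ←
  z(1, 2) = -2
  z(0, 2.25) = -6.75
The maximum is at x1 = 5, x2 = 0.

(5, 0)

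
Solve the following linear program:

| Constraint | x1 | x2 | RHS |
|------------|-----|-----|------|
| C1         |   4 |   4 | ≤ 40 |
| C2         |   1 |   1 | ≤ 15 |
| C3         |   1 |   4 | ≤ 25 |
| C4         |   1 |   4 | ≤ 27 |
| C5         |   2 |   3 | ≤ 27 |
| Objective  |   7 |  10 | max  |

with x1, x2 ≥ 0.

Evaluate the objective at each vertex of the feasible region:
  z(0, 0) = 0
  z(10, 0) = 70
  z(5, 5) = 85  ←
  z(0, 6.25) = 62.5
The maximum is at x1 = 5, x2 = 5.

x1 = 5, x2 = 5, z = 85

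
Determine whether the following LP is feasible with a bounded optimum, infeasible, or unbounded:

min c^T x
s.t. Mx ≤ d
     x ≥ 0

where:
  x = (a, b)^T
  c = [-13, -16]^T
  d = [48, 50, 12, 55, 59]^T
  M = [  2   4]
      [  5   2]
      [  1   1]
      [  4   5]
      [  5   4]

Feasible with a bounded optimal solution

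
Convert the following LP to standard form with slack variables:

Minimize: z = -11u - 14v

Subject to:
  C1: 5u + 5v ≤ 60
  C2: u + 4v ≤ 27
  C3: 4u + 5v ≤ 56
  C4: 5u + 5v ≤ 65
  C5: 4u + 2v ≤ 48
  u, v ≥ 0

min z = -11u - 14v

s.t.
  5u + 5v + s1 = 60
  u + 4v + s2 = 27
  4u + 5v + s3 = 56
  5u + 5v + s4 = 65
  4u + 2v + s5 = 48
  u, v, s1, s2, s3, s4, s5 ≥ 0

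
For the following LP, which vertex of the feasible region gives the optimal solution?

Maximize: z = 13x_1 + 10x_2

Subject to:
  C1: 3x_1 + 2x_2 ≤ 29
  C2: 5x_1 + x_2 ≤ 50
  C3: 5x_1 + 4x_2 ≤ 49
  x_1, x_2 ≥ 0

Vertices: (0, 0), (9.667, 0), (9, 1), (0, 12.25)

Evaluate the objective at each vertex of the feasible region:
  z(0, 0) = 0
  z(9.667, 0) = 125.7
  z(9, 1) = 127  ←
  z(0, 12.25) = 122.5
The maximum is at x_1 = 9, x_2 = 1.

(9, 1)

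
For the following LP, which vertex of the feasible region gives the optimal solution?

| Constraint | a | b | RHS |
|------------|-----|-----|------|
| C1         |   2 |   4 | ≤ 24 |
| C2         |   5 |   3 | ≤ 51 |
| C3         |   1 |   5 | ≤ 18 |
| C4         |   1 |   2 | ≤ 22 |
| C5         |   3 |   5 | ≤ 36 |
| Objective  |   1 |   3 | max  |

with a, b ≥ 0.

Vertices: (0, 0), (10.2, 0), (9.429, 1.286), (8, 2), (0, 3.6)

Evaluate the objective at each vertex of the feasible region:
  z(0, 0) = 0
  z(10.2, 0) = 10.2
  z(9.429, 1.286) = 13.29
  z(8, 2) = 14  ←
  z(0, 3.6) = 10.8
The maximum is at a = 8, b = 2.

(8, 2)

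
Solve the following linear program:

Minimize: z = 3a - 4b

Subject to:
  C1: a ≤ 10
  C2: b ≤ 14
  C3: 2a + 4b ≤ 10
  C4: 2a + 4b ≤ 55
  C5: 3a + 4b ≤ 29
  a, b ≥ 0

Evaluate the objective at each vertex of the feasible region:
  z(0, 0) = 0
  z(5, 0) = 15
  z(0, 2.5) = -10  ←
The minimum is at a = 0, b = 2.5.

a = 0, b = 2.5, z = -10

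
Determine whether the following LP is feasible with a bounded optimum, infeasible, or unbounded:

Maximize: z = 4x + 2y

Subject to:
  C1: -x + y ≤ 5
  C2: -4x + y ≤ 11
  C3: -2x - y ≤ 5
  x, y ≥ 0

Unbounded (objective can increase without bound)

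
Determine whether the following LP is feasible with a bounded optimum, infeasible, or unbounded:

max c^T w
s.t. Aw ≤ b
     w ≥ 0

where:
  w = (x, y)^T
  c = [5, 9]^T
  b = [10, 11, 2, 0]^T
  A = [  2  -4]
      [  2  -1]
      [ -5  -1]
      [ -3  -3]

Unbounded (objective can increase without bound)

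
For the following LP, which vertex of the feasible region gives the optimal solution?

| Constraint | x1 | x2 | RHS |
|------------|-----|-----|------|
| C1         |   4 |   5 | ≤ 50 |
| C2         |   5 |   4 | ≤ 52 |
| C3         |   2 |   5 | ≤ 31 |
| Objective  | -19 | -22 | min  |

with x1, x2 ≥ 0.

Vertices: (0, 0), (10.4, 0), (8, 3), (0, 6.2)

Evaluate the objective at each vertex of the feasible region:
  z(0, 0) = 0
  z(10.4, 0) = -197.6
  z(8, 3) = -218  ←
  z(0, 6.2) = -136.4
The minimum is at x1 = 8, x2 = 3.

(8, 3)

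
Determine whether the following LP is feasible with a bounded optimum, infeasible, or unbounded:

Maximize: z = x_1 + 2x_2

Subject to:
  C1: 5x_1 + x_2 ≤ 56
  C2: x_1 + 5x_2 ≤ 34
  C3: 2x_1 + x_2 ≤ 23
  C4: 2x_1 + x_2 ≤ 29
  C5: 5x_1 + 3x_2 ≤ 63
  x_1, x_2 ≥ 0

Feasible with a bounded optimal solution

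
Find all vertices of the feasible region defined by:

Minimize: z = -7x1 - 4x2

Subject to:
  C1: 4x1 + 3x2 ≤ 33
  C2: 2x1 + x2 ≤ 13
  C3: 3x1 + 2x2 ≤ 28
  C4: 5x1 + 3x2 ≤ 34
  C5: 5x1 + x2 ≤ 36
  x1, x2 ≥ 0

(0, 0), (6.5, 0), (5, 3), (1, 9.667), (0, 11)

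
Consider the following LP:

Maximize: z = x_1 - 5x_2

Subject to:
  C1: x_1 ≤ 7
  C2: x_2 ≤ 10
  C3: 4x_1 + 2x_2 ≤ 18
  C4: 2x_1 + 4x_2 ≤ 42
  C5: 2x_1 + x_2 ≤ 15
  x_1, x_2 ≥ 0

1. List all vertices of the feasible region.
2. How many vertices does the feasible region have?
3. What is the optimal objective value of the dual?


1. (0, 0), (4.5, 0), (0, 9)
2. 3
3. 4.5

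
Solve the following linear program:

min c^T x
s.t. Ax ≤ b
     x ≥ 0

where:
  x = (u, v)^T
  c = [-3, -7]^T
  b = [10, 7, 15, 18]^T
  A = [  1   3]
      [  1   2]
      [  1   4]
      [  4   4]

Evaluate the objective at each vertex of the feasible region:
  z(0, 0) = 0
  z(4.5, 0) = -13.5
  z(2, 2.5) = -23.5
  z(1, 3) = -24  ←
  z(0, 3.333) = -23.33
The minimum is at u = 1, v = 3.

u = 1, v = 3, z = -24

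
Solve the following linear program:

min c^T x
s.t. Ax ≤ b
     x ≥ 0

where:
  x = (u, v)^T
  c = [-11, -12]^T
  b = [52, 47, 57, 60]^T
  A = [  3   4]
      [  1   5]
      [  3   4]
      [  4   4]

Evaluate the objective at each vertex of the feasible region:
  z(0, 0) = 0
  z(15, 0) = -165
  z(8, 7) = -172  ←
  z(6.545, 8.091) = -169.1
  z(0, 9.4) = -112.8
The minimum is at u = 8, v = 7.

u = 8, v = 7, z = -172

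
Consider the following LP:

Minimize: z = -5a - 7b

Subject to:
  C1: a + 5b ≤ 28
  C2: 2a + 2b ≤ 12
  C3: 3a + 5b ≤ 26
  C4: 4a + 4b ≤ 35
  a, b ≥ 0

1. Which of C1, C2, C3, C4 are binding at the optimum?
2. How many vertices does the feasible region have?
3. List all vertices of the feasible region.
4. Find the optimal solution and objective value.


1. C2, C3
2. 4
3. (0, 0), (6, 0), (2, 4), (0, 5.2)
4. a = 2, b = 4, z = -38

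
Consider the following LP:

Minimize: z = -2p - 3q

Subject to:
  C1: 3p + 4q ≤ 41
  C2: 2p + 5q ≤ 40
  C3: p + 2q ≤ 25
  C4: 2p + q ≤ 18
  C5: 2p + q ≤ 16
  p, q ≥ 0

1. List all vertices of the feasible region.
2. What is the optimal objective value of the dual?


1. (0, 0), (8, 0), (5, 6), (0, 8)
2. -28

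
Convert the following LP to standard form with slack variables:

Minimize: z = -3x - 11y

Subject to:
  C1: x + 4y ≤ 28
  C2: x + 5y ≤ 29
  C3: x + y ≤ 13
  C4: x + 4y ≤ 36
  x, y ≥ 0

min z = -3x - 11y

s.t.
  x + 4y + s1 = 28
  x + 5y + s2 = 29
  x + y + s3 = 13
  x + 4y + s4 = 36
  x, y, s1, s2, s3, s4 ≥ 0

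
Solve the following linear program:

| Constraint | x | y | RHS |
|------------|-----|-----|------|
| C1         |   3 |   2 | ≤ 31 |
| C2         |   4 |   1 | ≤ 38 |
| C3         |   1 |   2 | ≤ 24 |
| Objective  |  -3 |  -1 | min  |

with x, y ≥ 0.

Evaluate the objective at each vertex of the feasible region:
  z(0, 0) = 0
  z(9.5, 0) = -28.5
  z(9, 2) = -29  ←
  z(3.5, 10.25) = -20.75
  z(0, 12) = -12
The minimum is at x = 9, y = 2.

x = 9, y = 2, z = -29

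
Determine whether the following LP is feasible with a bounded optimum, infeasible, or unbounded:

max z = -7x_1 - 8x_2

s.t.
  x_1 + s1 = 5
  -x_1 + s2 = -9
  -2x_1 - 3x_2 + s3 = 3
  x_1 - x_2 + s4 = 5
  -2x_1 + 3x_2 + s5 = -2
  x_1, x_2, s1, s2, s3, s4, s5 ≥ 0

Infeasible (no feasible solution exists)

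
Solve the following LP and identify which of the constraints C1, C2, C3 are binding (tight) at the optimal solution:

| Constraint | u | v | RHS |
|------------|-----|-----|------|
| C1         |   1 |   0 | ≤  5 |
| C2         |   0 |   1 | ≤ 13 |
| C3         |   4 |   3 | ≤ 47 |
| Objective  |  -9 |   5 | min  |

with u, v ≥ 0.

At u = 5, v = 0, compute slack b - a·x for each constraint:
  C1: 5 − 5 = 0  (binding)
  C2: 13 − 0 = 13  (slack)
  C3: 47 − 20 = 27  (slack)

Optimal: u = 5, v = 0
Binding: C1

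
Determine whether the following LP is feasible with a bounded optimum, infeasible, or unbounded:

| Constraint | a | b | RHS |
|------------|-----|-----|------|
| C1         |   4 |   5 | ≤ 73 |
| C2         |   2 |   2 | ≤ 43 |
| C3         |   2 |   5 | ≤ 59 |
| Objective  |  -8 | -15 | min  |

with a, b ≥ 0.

Feasible with a bounded optimal solution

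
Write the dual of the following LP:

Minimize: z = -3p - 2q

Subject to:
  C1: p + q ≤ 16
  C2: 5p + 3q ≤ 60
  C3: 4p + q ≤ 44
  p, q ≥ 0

Primal min cᵀx s.t. Ax ≤ b, x ≥ 0  →  Dual max −bᵀy s.t. Aᵀy ≥ −c, y ≥ 0.

Maximize: z = -16y1 - 60y2 - 44y3

Subject to:
  y1 + 5y2 + 4y3 ≥ 3
  y1 + 3y2 + y3 ≥ 2
  y1, y2, y3 ≥ 0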